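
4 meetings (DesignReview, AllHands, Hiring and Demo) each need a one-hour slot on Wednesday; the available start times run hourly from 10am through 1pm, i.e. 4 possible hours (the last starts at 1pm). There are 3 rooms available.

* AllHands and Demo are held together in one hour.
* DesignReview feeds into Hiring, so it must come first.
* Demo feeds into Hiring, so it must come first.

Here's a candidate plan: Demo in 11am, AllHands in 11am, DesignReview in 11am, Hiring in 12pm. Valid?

Yes, all constraints hold

DesignReview feeds into Hiring, so it must come first — holds.
Demo feeds into Hiring, so it must come first — holds.
AllHands and Demo are held together in one hour — holds.
There are 3 rooms available — holds.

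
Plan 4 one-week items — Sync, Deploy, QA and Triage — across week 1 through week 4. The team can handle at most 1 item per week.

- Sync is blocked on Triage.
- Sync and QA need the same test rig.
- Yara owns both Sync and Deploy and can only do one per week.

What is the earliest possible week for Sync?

week 2

Precedence pushes Sync to at least week 2.
Sync at week 2 is achievable: Deploy=week 3, Triage=week 1, Sync=week 2, QA=week 4.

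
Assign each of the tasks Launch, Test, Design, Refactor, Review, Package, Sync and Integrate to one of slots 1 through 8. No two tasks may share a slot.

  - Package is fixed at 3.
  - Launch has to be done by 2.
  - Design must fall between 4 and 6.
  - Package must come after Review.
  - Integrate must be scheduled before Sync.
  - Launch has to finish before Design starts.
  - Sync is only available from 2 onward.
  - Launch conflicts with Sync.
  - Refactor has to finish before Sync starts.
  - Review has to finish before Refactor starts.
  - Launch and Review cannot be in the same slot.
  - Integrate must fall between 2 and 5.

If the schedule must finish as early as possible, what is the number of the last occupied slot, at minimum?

The precedence chain requires at least 3 distinct slots.
With at most 1 per slot and 8 tasks, at least 8 slots are needed.
Design can't be placed before 4, so the schedule must run through at least slot 4.
8 works (last occupied slot: 8): for example Integrate -> 5, Design -> 4, Package -> 3, Sync -> 7, Refactor -> 6, Test -> 8, Launch -> 1, Review -> 2.

slot 8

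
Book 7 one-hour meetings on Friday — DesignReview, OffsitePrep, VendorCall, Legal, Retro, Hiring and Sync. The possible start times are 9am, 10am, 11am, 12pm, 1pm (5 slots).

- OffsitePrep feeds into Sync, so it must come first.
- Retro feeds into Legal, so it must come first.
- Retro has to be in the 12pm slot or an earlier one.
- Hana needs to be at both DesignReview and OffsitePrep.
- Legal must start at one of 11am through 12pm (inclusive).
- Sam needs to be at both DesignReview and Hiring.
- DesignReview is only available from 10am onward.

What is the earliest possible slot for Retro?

Retro's own window allows nothing later than 12pm; downstream work caps Retro at 11am.
Retro at 9am is achievable: Hiring in 9am; Legal in 11am; VendorCall in 9am; OffsitePrep in 9am; Retro in 9am; DesignReview in 10am; Sync in 10am.

9am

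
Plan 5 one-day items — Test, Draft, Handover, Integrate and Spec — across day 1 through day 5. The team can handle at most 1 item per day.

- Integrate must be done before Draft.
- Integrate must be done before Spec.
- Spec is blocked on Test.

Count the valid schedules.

Splitting on Test: it can be day 1 (8), day 2 (8), day 3 (6), day 4 (3). Listing each branch's schedules as (Draft, Handover, Integrate, Spec) by day number:
Test=day 1: (3,4,2,5) (3,5,2,4) (4,2,3,5) (4,3,2,5) (4,5,2,3) (5,2,3,4) (5,3,2,4) (5,4,2,3) — 8.
Test=day 2: (3,4,1,5) (3,5,1,4) (4,1,3,5) (4,3,1,5) (4,5,1,3) (5,1,3,4) (5,3,1,4) (5,4,1,3) — 8.
Test=day 3: (2,4,1,5) (2,5,1,4) (4,1,2,5) (4,2,1,5) (5,1,2,4) (5,2,1,4) — 6.
Test=day 4: (2,3,1,5) (3,1,2,5) (3,2,1,5) — 3.
Summing: 8 + 8 + 6 + 3 = 25.

25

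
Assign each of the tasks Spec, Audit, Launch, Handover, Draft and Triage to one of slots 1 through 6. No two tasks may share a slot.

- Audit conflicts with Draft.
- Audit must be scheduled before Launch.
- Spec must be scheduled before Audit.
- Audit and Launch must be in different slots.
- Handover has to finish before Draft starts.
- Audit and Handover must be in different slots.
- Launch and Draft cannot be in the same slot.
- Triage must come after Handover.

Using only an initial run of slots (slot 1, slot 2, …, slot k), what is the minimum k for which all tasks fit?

6

The precedence chain requires at least 3 distinct slots.
With at most 1 per slot and 6 tasks, at least 6 slots are needed.
6 works (last occupied slot: 6): for example Spec=1, Triage=6, Launch=4, Handover=3, Audit=2, Draft=5.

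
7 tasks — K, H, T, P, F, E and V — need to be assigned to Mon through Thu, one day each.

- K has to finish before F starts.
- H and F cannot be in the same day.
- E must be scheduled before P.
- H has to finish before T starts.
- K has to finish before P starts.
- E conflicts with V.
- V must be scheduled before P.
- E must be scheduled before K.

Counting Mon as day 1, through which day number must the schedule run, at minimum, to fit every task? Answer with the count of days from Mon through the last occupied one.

The precedence chain requires at least 3 distinct days.
3 works (last occupied day: Wed): for example K in Tue; H in Mon; V in Tue; E in Mon; F in Wed; T in Tue; P in Wed.

3 days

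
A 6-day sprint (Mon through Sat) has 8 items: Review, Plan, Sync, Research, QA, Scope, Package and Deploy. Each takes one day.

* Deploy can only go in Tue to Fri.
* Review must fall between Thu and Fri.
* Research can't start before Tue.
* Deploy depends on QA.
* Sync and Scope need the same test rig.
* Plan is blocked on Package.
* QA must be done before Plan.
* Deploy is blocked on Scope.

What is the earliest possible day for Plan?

Precedence pushes Plan to at least Tue.
Plan at Tue is achievable: Deploy in Tue; Scope in Mon; Research in Tue; Package in Mon; Plan in Tue; QA in Mon; Review in Thu; Sync in Tue.

Tue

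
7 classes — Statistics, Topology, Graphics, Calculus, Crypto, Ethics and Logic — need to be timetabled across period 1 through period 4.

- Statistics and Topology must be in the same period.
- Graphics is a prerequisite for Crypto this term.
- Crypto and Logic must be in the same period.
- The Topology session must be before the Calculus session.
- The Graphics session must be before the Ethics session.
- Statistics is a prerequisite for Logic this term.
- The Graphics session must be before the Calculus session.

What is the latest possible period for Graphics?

period 3

Downstream work caps Graphics at period 3.
Graphics at period 3 is achievable: Crypto=period 4, Logic=period 4, Topology=period 1, Graphics=period 3, Statistics=period 1, Ethics=period 4, Calculus=period 4.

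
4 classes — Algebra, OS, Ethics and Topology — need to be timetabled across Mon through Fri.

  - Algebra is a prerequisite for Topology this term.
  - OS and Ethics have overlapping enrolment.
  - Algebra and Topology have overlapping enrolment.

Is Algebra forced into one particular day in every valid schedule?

No

Algebra can be Mon (e.g. OS in Mon, Algebra in Mon, Ethics in Tue, Topology in Tue) or Tue (e.g. Topology in Wed, Algebra in Tue, OS in Mon, Ethics in Tue).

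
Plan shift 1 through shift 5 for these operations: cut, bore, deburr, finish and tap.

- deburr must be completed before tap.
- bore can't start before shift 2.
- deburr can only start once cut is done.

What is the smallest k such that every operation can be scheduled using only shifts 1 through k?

3

The precedence chain requires at least 3 distinct shifts.
3 works (last occupied shift: shift 3): for example deburr -> shift 2; tap -> shift 3; bore -> shift 2; finish -> shift 1; cut -> shift 1.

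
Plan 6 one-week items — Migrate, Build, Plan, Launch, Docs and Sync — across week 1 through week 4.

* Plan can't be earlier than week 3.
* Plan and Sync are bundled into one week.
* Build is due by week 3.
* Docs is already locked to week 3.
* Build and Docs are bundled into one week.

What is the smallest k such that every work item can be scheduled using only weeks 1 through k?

3

Plan can't be placed before week 3, so the schedule must run through at least week 3.
3 works (last occupied week: week 3): for example Docs -> week 3, Build -> week 3, Launch -> week 1, Migrate -> week 1, Sync -> week 3, Plan -> week 3.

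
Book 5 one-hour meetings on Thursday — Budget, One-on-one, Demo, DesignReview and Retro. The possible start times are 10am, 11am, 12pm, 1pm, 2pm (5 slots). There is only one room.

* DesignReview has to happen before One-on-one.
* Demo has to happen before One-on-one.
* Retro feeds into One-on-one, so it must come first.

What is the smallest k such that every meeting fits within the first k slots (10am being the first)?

The precedence chain requires at least 2 distinct slots.
With at most 1 per slot and 5 meetings, at least 5 slots are needed.
5 works (last occupied slot: 2pm): for example DesignReview in 11am, Budget in 2pm, Retro in 12pm, One-on-one in 1pm, Demo in 10am.

5 slots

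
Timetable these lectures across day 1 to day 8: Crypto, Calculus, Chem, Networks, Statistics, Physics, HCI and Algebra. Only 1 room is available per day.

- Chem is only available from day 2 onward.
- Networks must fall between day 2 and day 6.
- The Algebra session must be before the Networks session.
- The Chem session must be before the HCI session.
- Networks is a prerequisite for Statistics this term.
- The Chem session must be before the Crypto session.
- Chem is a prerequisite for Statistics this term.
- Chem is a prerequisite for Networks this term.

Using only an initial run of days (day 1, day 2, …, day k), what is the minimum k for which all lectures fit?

8

The precedence chain requires at least 3 distinct days.
With at most 1 per day and 8 lectures, at least 8 days are needed.
Propagating the time windows through the other constraints, Statistics can't land before day 4, so the schedule must run through at least day 4.
8 works (last occupied day: day 8): for example Calculus=day 7, Algebra=day 1, Statistics=day 4, Networks=day 3, Physics=day 8, HCI=day 6, Chem=day 2, Crypto=day 5.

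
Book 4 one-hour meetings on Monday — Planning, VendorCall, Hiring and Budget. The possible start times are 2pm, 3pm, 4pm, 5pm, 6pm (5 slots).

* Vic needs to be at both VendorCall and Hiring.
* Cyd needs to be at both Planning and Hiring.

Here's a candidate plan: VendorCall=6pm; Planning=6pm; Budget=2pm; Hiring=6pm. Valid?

No. Cyd needs to be at both Planning and Hiring is not satisfied.

Cyd needs to be at both Planning and Hiring — violated.
Vic needs to be at both VendorCall and Hiring — violated.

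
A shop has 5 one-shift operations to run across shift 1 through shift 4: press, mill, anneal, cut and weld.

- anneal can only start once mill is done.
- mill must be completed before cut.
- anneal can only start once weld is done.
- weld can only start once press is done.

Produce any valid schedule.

press -> shift 1, cut -> shift 2, weld -> shift 2, mill -> shift 1, anneal -> shift 3

Checking: weld(shift 2) before anneal(shift 3); press(shift 1) before weld(shift 2); mill(shift 1) before anneal(shift 3); mill(shift 1) before cut(shift 2).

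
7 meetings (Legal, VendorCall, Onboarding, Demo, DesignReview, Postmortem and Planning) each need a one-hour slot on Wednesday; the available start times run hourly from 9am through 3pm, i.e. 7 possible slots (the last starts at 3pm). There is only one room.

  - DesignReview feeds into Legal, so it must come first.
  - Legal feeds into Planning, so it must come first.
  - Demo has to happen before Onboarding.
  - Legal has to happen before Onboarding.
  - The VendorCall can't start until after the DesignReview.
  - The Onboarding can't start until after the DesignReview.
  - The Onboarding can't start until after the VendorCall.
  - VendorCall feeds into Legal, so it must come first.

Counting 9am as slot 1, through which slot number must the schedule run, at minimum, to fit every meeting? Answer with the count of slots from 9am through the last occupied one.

The precedence chain requires at least 4 distinct slots.
With at most 1 per slot and 7 meetings, at least 7 slots are needed.
7 works (last occupied slot: 3pm): for example VendorCall in 10am, Planning in 2pm, Postmortem in 3pm, Legal in 11am, Onboarding in 1pm, DesignReview in 9am, Demo in 12pm.

7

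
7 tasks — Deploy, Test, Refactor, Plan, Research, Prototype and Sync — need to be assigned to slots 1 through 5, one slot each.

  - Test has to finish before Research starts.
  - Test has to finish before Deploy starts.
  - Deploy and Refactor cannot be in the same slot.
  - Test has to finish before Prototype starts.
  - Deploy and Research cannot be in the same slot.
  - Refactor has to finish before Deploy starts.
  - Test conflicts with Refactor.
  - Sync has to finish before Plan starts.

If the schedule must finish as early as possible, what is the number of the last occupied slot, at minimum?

3

The precedence chain requires at least 2 distinct slots.
Could 2 slots be enough, i.e. nothing placed later than 2? No: Research must come after Test (at 1 or later) → {2}; Test must come before Research (at 2 or earlier) → {1}; Deploy must come after Test (at 1 or later) → {2}; Research can't share with Deploy (2) → nothing is left.
So 2 slots is not enough.
3 works (last occupied slot: 3): for example Prototype=2, Refactor=2, Sync=1, Plan=2, Test=1, Research=2, Deploy=3.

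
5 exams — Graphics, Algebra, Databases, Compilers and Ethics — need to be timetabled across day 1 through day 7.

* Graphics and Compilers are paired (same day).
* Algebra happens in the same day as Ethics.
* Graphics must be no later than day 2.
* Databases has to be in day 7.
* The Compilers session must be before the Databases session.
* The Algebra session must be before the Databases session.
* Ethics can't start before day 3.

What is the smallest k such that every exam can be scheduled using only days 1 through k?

The precedence chain requires at least 2 distinct days.
Databases can't be placed before day 7, so the schedule must run through at least day 7.
7 works (last occupied day: day 7): for example Graphics=day 1, Compilers=day 1, Databases=day 7, Algebra=day 3, Ethics=day 3.

7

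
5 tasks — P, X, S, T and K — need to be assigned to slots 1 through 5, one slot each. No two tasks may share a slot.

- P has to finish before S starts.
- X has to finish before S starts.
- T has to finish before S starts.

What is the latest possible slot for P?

Downstream work caps P at 4.
P at 4 is achievable: P in 4, S in 5, T in 2, K in 3, X in 1.

4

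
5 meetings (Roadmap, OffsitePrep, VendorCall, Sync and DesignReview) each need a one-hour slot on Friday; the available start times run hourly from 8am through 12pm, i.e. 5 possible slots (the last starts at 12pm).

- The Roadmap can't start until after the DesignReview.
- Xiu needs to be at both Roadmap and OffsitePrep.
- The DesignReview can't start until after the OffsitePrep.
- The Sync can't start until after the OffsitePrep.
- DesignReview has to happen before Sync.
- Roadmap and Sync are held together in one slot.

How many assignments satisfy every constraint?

Splitting on Roadmap: it can be 10am (5), 11am (15), 12pm (30). Listing each branch's schedules as (OffsitePrep, VendorCall, Sync, DesignReview):
Roadmap=10am: (8am,8am,10am,9am) (8am,9am,10am,9am) (8am,10am,10am,9am) (8am,11am,10am,9am) (8am,12pm,10am,9am) — 5.
Roadmap=11am: (8am,8am,11am,9am) (8am,8am,11am,10am) (8am,9am,11am,9am) (8am,9am,11am,10am) (8am,10am,11am,9am) (8am,10am,11am,10am) (8am,11am,11am,9am) (8am,11am,11am,10am) (8am,12pm,11am,9am) (8am,12pm,11am,10am) (9am,8am,11am,10am) (9am,9am,11am,10am) (9am,10am,11am,10am) (9am,11am,11am,10am) (9am,12pm,11am,10am) — 15.
Roadmap=12pm: (8am,8am,12pm,9am) (8am,8am,12pm,10am) (8am,8am,12pm,11am) (8am,9am,12pm,9am) (8am,9am,12pm,10am) (8am,9am,12pm,11am) (8am,10am,12pm,9am) (8am,10am,12pm,10am) (8am,10am,12pm,11am) (8am,11am,12pm,9am) (8am,11am,12pm,10am) (8am,11am,12pm,11am) (8am,12pm,12pm,9am) (8am,12pm,12pm,10am) (8am,12pm,12pm,11am) (9am,8am,12pm,10am) (9am,8am,12pm,11am) (9am,9am,12pm,10am) (9am,9am,12pm,11am) (9am,10am,12pm,10am) (9am,10am,12pm,11am) (9am,11am,12pm,10am) (9am,11am,12pm,11am) (9am,12pm,12pm,10am) (9am,12pm,12pm,11am) (10am,8am,12pm,11am) (10am,9am,12pm,11am) (10am,10am,12pm,11am) (10am,11am,12pm,11am) (10am,12pm,12pm,11am) — 30.
Summing: 5 + 15 + 30 = 50.

50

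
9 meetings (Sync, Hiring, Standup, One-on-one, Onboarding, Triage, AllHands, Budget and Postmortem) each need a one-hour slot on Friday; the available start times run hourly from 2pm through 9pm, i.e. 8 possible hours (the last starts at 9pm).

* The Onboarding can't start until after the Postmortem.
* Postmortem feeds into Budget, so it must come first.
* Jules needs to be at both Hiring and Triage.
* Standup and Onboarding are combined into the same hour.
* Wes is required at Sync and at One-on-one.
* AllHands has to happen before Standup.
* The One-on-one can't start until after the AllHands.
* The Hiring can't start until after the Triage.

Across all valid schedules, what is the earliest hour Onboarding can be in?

Precedence pushes Onboarding to at least 3pm.
Onboarding at 3pm is achievable: Onboarding=3pm; Postmortem=2pm; Triage=2pm; Standup=3pm; Budget=3pm; Sync=2pm; Hiring=3pm; AllHands=2pm; One-on-one=3pm.

3pm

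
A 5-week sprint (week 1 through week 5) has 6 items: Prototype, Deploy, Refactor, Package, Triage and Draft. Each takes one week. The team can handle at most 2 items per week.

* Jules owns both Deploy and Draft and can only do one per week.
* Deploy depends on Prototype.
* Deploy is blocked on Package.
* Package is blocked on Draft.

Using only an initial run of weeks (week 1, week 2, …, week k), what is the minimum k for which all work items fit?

The precedence chain requires at least 3 distinct weeks.
With at most 2 per week and 6 work items, at least 3 weeks are needed.
3 works (last occupied week: week 3): for example Package in week 2; Prototype in week 1; Refactor in week 2; Deploy in week 3; Draft in week 1; Triage in week 3.

3 weeks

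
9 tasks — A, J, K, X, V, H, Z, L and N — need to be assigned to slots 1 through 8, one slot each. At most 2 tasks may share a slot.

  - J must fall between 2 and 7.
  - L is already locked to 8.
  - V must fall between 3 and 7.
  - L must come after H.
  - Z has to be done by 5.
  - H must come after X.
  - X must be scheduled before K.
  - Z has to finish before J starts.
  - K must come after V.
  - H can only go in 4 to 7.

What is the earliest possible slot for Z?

1

Z's own window allows nothing later than 5.
Z at 1 is achievable: N=3, Z=1, V=3, A=2, H=4, J=2, K=4, L=8, X=1.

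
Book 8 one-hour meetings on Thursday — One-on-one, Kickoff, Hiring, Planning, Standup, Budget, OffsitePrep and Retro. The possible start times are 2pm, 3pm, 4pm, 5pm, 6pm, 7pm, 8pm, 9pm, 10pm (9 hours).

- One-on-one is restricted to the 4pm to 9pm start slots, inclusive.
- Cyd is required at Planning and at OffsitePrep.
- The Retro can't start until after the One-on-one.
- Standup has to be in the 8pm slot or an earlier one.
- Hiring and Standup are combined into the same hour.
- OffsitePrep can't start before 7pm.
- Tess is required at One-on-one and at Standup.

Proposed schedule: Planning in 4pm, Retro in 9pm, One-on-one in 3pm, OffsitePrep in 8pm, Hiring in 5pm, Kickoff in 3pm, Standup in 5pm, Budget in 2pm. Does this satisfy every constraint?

The Retro can't start until after the One-on-one — holds.
Cyd is required at Planning and at OffsitePrep — holds.
Tess is required at One-on-one and at Standup — holds.
Standup has to be in the 8pm slot or an earlier one — holds.
OffsitePrep can't start before 7pm — holds.
Hiring and Standup are combined into the same hour — holds.
One-on-one is restricted to the 4pm to 9pm start slots, inclusive — violated.

No — it violates: One-on-one is restricted to the 4pm to 9pm start slots, inclusive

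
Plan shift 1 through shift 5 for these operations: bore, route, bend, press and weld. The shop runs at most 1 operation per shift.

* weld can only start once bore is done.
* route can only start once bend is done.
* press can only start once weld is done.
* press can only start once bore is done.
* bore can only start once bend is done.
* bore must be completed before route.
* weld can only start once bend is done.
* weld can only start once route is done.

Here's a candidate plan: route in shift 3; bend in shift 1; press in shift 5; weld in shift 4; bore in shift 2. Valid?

Valid

bore can only start once bend is done — holds.
route can only start once bend is done — holds.
weld can only start once bore is done — holds.
weld can only start once bend is done — holds.
weld can only start once route is done — holds.
bore must be completed before route — holds.
press can only start once weld is done — holds.
press can only start once bore is done — holds.
The shop runs at most 1 operation per shift — holds.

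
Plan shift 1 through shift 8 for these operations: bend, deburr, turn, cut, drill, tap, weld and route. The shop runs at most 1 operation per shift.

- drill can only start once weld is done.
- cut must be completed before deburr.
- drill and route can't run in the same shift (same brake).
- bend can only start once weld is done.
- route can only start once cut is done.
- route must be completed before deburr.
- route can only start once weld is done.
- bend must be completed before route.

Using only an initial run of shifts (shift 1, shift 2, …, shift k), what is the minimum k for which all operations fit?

8

The precedence chain requires at least 4 distinct shifts.
With at most 1 per shift and 8 operations, at least 8 shifts are needed.
8 works (last occupied shift: shift 8): for example deburr -> shift 5, tap -> shift 8, cut -> shift 3, weld -> shift 1, drill -> shift 6, route -> shift 4, bend -> shift 2, turn -> shift 7.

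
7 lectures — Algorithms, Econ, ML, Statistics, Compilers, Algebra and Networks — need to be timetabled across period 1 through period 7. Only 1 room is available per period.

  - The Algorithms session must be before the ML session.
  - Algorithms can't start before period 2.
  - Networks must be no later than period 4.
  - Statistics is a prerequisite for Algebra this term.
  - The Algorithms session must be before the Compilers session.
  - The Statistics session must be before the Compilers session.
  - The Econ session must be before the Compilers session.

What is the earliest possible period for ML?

period 3

Precedence pushes ML to at least period 3.
ML at period 3 is achievable: Econ -> period 5; Compilers -> period 6; Networks -> period 1; ML -> period 3; Algebra -> period 7; Algorithms -> period 2; Statistics -> period 4.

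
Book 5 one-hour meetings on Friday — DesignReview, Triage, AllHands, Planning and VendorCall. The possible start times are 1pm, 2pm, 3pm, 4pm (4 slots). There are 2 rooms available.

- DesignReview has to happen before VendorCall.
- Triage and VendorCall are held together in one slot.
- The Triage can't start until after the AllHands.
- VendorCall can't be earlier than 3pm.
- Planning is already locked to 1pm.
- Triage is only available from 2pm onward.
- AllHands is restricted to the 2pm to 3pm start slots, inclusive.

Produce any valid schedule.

DesignReview -> 1pm, AllHands -> 2pm, Triage -> 3pm, Planning -> 1pm, VendorCall -> 3pm

Checking: AllHands(2pm) before Triage(3pm); DesignReview(1pm) before VendorCall(3pm); Triage = VendorCall = 3pm; VendorCall=3pm in [3pm,4pm]; AllHands=2pm in [2pm,3pm]; Triage=3pm in [2pm,4pm]; Planning=1pm in [1pm,1pm]; max 2 per slot (cap 2).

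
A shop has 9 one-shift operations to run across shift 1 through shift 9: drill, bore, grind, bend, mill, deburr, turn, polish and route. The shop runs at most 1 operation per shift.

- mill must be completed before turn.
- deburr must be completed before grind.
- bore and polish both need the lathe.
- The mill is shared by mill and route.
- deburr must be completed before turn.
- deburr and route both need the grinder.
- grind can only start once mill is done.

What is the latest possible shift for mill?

shift 7

Downstream work caps mill at shift 8.
mill at shift 7 is achievable: polish=shift 5, drill=shift 2, turn=shift 9, route=shift 6, mill=shift 7, bore=shift 3, deburr=shift 1, bend=shift 4, grind=shift 8.
Nothing later works — the conflict and capacity constraints rule out every shift after shift 7.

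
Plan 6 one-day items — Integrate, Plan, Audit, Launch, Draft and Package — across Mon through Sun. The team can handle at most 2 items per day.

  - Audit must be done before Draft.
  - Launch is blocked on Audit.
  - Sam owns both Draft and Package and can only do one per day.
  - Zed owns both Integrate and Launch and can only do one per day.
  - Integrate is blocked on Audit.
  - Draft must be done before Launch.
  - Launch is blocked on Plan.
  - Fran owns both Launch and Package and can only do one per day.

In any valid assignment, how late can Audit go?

Fri

Downstream work caps Audit at Fri.
Audit at Fri is achievable: Audit in Fri, Package in Mon, Integrate in Sat, Plan in Mon, Launch in Sun, Draft in Sat.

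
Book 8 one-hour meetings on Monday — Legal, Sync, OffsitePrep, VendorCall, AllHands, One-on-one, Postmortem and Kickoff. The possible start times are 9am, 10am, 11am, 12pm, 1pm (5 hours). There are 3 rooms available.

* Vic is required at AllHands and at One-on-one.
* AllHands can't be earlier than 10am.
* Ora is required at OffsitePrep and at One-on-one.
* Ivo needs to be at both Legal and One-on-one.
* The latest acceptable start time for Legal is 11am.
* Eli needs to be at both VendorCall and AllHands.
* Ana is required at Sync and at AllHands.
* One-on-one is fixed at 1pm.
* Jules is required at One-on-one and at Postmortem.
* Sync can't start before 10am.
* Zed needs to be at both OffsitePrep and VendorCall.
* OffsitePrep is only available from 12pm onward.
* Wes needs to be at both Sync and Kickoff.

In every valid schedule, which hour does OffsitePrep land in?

12pm

OffsitePrep's window is 12pm–1pm.
One-on-one is fixed at 1pm, and OffsitePrep can't share a hour with One-on-one.
So OffsitePrep must be 12pm.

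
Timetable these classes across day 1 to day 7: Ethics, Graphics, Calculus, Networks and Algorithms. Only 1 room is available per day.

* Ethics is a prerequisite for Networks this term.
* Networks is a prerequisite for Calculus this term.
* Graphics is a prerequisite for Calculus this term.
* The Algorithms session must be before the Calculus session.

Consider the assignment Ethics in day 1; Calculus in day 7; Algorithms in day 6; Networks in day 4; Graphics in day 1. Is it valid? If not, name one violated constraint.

No. Only 1 room is available per day is not satisfied.

Networks is a prerequisite for Calculus this term — holds.
Only 1 room is available per day — violated.
Graphics is a prerequisite for Calculus this term — holds.
The Algorithms session must be before the Calculus session — holds.
Ethics is a prerequisite for Networks this term — holds.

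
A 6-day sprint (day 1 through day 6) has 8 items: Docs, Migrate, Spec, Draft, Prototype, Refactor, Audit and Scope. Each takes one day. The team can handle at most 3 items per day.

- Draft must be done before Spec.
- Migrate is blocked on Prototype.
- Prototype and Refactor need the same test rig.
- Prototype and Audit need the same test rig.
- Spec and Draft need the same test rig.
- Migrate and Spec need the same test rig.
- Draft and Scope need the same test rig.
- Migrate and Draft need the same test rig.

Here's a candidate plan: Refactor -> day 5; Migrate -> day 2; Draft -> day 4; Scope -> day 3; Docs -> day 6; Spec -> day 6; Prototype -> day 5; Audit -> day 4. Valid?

Invalid. Migrate is blocked on Prototype.

Prototype and Refactor need the same test rig — violated.
The team can handle at most 3 items per day — holds.
Migrate and Draft need the same test rig — holds.
Prototype and Audit need the same test rig — holds.
Migrate is blocked on Prototype — violated.
Draft and Scope need the same test rig — holds.
Migrate and Spec need the same test rig — holds.
Draft must be done before Spec — holds.
Spec and Draft need the same test rig — holds.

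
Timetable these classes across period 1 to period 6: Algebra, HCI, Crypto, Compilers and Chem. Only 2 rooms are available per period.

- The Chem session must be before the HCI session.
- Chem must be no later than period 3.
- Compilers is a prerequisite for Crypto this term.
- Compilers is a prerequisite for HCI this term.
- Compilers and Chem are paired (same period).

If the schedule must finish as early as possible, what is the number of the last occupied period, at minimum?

3

The precedence chain requires at least 2 distinct periods.
With at most 2 per period and 5 classes, at least 3 periods are needed.
3 works (last occupied period: period 3): for example Crypto -> period 2; Compilers -> period 1; Chem -> period 1; Algebra -> period 3; HCI -> period 2.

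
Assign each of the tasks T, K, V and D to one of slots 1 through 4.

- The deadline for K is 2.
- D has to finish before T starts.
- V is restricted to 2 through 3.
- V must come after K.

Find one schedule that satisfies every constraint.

V in 2; K in 1; D in 1; T in 2

Checking: K(1) before V(2); D(1) before T(2); V=2 in [2,3]; K=1 in [1,2].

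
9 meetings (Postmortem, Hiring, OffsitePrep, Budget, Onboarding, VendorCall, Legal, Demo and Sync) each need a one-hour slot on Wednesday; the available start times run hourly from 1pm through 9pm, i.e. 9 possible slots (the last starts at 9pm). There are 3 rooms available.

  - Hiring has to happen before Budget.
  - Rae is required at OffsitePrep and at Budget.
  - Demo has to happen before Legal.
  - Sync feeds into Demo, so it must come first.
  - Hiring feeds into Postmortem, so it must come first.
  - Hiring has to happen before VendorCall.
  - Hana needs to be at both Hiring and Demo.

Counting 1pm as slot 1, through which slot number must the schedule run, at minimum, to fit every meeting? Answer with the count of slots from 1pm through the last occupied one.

3 slots

The precedence chain requires at least 3 distinct slots.
With at most 3 per slot and 9 meetings, at least 3 slots are needed.
3 works (last occupied slot: 3pm): for example Sync -> 1pm, Postmortem -> 2pm, OffsitePrep -> 1pm, Budget -> 2pm, Onboarding -> 3pm, Demo -> 2pm, Legal -> 3pm, VendorCall -> 3pm, Hiring -> 1pm.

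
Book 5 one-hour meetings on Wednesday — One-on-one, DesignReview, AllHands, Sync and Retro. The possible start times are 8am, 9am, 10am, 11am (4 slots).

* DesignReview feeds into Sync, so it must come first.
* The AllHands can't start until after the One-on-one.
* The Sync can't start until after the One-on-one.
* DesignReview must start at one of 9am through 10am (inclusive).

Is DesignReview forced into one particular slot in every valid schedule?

DesignReview can be 9am (e.g. One-on-one=8am; DesignReview=9am; AllHands=9am; Retro=8am; Sync=10am) or 10am (e.g. DesignReview -> 10am, AllHands -> 9am, Sync -> 11am, One-on-one -> 8am, Retro -> 8am).

No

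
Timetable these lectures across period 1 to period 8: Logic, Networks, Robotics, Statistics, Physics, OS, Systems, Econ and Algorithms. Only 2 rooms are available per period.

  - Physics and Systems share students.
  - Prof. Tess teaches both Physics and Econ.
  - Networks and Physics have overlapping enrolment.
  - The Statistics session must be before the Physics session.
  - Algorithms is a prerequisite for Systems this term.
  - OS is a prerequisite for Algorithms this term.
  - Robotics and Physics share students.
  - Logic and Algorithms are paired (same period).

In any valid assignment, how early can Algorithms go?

Precedence pushes Algorithms to at least period 2; downstream work caps Algorithms at period 7.
Algorithms at period 2 is achievable: Statistics=period 1; Robotics=period 5; OS=period 1; Algorithms=period 2; Networks=period 4; Econ=period 5; Systems=period 4; Physics=period 3; Logic=period 2.

period 2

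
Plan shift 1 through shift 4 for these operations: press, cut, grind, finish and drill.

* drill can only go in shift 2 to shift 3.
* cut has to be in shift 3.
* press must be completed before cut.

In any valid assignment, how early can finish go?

shift 1

finish at shift 1 is achievable: grind in shift 1, drill in shift 2, press in shift 1, finish in shift 1, cut in shift 3.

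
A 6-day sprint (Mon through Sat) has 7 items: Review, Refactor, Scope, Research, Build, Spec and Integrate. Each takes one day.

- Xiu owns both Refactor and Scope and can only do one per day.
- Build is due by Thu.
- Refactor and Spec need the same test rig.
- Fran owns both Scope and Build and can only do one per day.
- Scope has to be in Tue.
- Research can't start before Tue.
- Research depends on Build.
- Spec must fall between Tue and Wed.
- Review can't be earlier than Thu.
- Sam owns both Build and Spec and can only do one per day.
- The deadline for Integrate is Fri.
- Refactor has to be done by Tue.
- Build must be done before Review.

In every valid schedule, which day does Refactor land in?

Refactor's window is Mon–Tue.
Scope is fixed at Tue, and Refactor can't share a day with Scope.
So Refactor must be Mon.

Mon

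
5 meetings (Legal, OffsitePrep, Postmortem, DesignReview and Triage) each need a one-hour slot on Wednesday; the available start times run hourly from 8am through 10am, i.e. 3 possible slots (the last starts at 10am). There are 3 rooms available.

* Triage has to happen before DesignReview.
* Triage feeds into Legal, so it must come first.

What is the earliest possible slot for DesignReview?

Precedence pushes DesignReview to at least 9am.
DesignReview at 9am is achievable: Legal in 9am, Postmortem in 8am, OffsitePrep in 8am, Triage in 8am, DesignReview in 9am.

9am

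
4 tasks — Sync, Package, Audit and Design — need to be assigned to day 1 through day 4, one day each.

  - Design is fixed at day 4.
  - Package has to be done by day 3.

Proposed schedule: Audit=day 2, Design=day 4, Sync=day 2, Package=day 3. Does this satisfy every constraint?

Yes, all constraints hold

Design is fixed at day 4 — holds.
Package has to be done by day 3 — holds.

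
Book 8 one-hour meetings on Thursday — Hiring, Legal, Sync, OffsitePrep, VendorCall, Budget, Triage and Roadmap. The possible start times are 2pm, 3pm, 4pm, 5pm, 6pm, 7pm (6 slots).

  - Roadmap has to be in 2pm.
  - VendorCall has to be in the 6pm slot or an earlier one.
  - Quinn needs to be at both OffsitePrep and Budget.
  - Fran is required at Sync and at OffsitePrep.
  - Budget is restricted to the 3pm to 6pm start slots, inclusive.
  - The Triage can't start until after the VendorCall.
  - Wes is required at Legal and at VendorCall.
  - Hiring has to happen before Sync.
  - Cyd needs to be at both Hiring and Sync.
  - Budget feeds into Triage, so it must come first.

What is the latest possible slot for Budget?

Budget is available from 3pm; Budget's own window allows nothing later than 6pm.
Budget at 6pm is achievable: Triage=7pm, Legal=3pm, Budget=6pm, Sync=3pm, Hiring=2pm, VendorCall=2pm, OffsitePrep=2pm, Roadmap=2pm.

6pm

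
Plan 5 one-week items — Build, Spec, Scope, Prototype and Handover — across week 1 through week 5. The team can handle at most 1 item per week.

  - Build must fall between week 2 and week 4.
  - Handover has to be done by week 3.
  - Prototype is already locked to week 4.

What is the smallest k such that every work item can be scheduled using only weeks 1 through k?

With at most 1 per week and 5 work items, at least 5 weeks are needed.
Prototype can't be placed before week 4, so the schedule must run through at least week 4.
5 works (last occupied week: week 5): for example Handover in week 1, Spec in week 3, Scope in week 5, Build in week 2, Prototype in week 4.

5 weeks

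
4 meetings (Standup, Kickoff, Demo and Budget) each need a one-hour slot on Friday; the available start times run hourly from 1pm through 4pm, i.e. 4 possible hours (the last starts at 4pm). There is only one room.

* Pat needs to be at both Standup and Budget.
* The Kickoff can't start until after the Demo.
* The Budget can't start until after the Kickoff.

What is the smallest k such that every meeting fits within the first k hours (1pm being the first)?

4

The precedence chain requires at least 3 distinct hours.
With at most 1 per hour and 4 meetings, at least 4 hours are needed.
4 works (last occupied hour: 4pm): for example Budget=3pm, Kickoff=2pm, Demo=1pm, Standup=4pm.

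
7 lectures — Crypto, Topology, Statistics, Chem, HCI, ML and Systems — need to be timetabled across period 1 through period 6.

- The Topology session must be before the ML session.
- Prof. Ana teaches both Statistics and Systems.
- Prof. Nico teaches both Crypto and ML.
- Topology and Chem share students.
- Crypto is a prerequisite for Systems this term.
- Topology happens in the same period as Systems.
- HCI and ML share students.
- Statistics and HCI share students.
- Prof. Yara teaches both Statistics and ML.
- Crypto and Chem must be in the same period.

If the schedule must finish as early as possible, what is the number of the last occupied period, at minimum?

The precedence chain requires at least 3 distinct periods.
3 works (last occupied period: period 3): for example Crypto -> period 1, Statistics -> period 1, Systems -> period 2, Topology -> period 2, Chem -> period 1, ML -> period 3, HCI -> period 2.

3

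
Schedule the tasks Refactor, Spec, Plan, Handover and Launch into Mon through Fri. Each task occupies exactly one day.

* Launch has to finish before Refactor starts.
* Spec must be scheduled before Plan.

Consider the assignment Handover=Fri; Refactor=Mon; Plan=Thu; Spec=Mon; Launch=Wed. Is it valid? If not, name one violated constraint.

Launch has to finish before Refactor starts — violated.
Spec must be scheduled before Plan — holds.

No. Launch has to finish before Refactor starts is not satisfied.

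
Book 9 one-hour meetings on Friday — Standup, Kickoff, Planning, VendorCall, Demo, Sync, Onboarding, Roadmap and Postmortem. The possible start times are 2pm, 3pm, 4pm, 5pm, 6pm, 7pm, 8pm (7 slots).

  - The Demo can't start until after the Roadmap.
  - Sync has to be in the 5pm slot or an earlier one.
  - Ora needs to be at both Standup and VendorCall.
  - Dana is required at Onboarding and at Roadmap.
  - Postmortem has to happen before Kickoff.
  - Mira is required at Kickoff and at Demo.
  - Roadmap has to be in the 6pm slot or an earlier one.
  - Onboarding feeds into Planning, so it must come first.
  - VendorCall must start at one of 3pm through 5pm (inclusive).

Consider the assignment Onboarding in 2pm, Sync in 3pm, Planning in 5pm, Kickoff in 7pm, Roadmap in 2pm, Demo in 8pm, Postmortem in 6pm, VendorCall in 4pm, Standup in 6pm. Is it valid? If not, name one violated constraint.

Invalid. Dana is required at Onboarding and at Roadmap.

The Demo can't start until after the Roadmap — holds.
Roadmap has to be in the 6pm slot or an earlier one — holds.
Sync has to be in the 5pm slot or an earlier one — holds.
VendorCall must start at one of 3pm through 5pm (inclusive) — holds.
Ora needs to be at both Standup and VendorCall — holds.
Postmortem has to happen before Kickoff — holds.
Mira is required at Kickoff and at Demo — holds.
Onboarding feeds into Planning, so it must come first — holds.
Dana is required at Onboarding and at Roadmap — violated.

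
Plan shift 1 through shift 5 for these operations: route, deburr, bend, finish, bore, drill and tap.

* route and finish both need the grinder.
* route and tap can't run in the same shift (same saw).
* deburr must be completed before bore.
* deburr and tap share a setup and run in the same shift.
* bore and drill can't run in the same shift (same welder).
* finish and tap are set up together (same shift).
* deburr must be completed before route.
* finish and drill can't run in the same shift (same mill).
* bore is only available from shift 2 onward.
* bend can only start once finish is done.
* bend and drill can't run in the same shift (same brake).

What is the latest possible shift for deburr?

Downstream work caps deburr at shift 4.
deburr at shift 4 is achievable: bore in shift 5; drill in shift 1; deburr in shift 4; route in shift 5; bend in shift 5; tap in shift 4; finish in shift 4.

shift 4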